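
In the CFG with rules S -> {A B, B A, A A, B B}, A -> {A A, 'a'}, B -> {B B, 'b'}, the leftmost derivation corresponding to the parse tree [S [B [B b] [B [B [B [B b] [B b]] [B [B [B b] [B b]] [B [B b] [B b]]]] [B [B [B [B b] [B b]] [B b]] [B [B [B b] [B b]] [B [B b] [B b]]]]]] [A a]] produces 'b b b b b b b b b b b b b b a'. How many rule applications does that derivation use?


Every bracketed nonterminal node [X ...] in the tree is produced by exactly one rule application.
Reading the tree off as a leftmost derivation:
  Step 1: S  =>  B A   (applied S -> B A)
  Step 2: B A  =>  B B A   (applied B -> B B)
  Step 3: B B A  =>  b B A   (applied B -> b)
  Step 4: b B A  =>  b B B A   (applied B -> B B)
  Step 5: b B B A  =>  b B B B A   (applied B -> B B)
  Step 6: b B B B A  =>  b B B B B A   (applied B -> B B)
  Step 7: b B B B B A  =>  b b B B B A   (applied B -> b)
  Step 8: b b B B B A  =>  b b b B B A   (applied B -> b)
  Step 9: b b b B B A  =>  b b b B B B A   (applied B -> B B)
  Step 10: b b b B B B A  =>  b b b B B B B A   (applied B -> B B)
  Step 11: b b b B B B B A  =>  b b b b B B B A   (applied B -> b)
  Step 12: b b b b B B B A  =>  b b b b b B B A   (applied B -> b)
  Step 13: b b b b b B B A  =>  b b b b b B B B A   (applied B -> B B)
  Step 14: b b b b b B B B A  =>  b b b b b b B B A   (applied B -> b)
  Step 15: b b b b b b B B A  =>  b b b b b b b B A   (applied B -> b)
  Step 16: b b b b b b b B A  =>  b b b b b b b B B A   (applied B -> B B)
  Step 17: b b b b b b b B B A  =>  b b b b b b b B B B A   (applied B -> B B)
  Step 18: b b b b b b b B B B A  =>  b b b b b b b B B B B A   (applied B -> B B)
  Step 19: b b b b b b b B B B B A  =>  b b b b b b b b B B B A   (applied B -> b)
  Step 20: b b b b b b b b B B B A  =>  b b b b b b b b b B B A   (applied B -> b)
  Step 21: b b b b b b b b b B B A  =>  b b b b b b b b b b B A   (applied B -> b)
  Step 22: b b b b b b b b b b B A  =>  b b b b b b b b b b B B A   (applied B -> B B)
  Step 23: b b b b b b b b b b B B A  =>  b b b b b b b b b b B B B A   (applied B -> B B)
  Step 24: b b b b b b b b b b B B B A  =>  b b b b b b b b b b b B B A   (applied B -> b)
  Step 25: b b b b b b b b b b b B B A  =>  b b b b b b b b b b b b B A   (applied B -> b)
  Step 26: b b b b b b b b b b b b B A  =>  b b b b b b b b b b b b B B A   (applied B -> B B)
  Step 27: b b b b b b b b b b b b B B A  =>  b b b b b b b b b b b b b B A   (applied B -> b)
  Step 28: b b b b b b b b b b b b b B A  =>  b b b b b b b b b b b b b b A   (applied B -> b)
  Step 29: b b b b b b b b b b b b b b A  =>  b b b b b b b b b b b b b b a   (applied A -> a)
Final yield: b b b b b b b b b b b b b b a
Total rewrite steps: 29

29


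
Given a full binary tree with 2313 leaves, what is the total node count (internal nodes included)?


Leaf nodes (terminals): 2313
Internal nodes = n - 1 = 2313 - 1 = 2312
Total = leaves + internal = 2313 + 2312 = 4625

4625


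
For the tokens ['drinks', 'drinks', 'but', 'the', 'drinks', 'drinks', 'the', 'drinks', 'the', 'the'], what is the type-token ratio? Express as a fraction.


Tokens: 10
Unique types: ('but', 'drinks', 'the') = 3
TTR = 3/10
Already in lowest terms.

3/10


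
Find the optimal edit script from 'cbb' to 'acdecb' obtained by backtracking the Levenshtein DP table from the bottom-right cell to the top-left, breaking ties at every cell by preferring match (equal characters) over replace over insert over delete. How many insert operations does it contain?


Edit distance = 4. Backtracking from cell (3, 6) with preference match > replace > insert > delete,
then listing the resulting alignment 'cbb' -> 'acdecb' left to right:
  Step 1: insert 'a' [insertion #1]
  Step 2: keep 'c'
  Step 3: insert 'd' [insertion #2]
  Step 4: insert 'e' [insertion #3]
  Step 5: replace b->c
  Step 6: keep 'b'
Total insertions: 3

3


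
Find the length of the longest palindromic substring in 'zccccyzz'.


Scanning 'zccccyzz' for palindromic substrings.
Substring at positions 1-4: 'cccc'.
Check: reverse('cccc') = 'cccc' -> palindrome confirmed.
Neighbouring characters ('z' / 'y') break symmetry, so it cannot extend further.
No longer palindromic substring exists; longest length = 4

4


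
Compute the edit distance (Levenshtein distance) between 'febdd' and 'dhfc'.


Building DP table for s1='febdd' (len 5) and s2='dhfc' (len 4):
       d  h  f  c
    0  1  2  3  4
  f 1  1  2  2  3
  e 2  2  2  3  3
  b 3  3  3  3  4
  d 4  3  4  4  4
  d 5  4  4  5  5
Edit distance = dp[5][4] = 5

5


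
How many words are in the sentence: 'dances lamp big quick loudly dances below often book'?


Counting words by splitting on spaces:
  Word 1: 'dances'
  Word 2: 'lamp'
  Word 3: 'big'
  Word 4: 'quick'
  Word 5: 'loudly'
  Word 6: 'dances'
  Word 7: 'below'
  Word 8: 'often'
  Word 9: 'book'
Total words: 9

9


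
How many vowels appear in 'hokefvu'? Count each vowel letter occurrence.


Scanning each character of 'hokefvu':
  Position 1: 'h' -> consonant (running count: 0)
  Position 2: 'o' -> vowel (running count: 1)
  Position 3: 'k' -> consonant (running count: 1)
  Position 4: 'e' -> vowel (running count: 2)
  Position 5: 'f' -> consonant (running count: 2)
  Position 6: 'v' -> consonant (running count: 2)
  Position 7: 'u' -> vowel (running count: 3)
Total vowels: 3

3


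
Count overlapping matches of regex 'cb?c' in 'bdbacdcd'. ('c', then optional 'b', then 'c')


Pattern: cb?c means 'c', then optional 'b', then 'c'.
Scanning 'bdbacdcd' position-by-position:
  Pos 0: window 'bdb' -> no
  Pos 1: window 'dba' -> no
  Pos 2: window 'bac' -> no
  Pos 3: window 'acd' -> no
  Pos 4: window 'cdc' -> no
  Pos 5: window 'dcd' -> no
  Pos 6: window 'cd' -> no
  Pos 7: window 'd' -> no
Total matches: 0

0


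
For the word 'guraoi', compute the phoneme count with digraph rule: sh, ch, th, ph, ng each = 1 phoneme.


Parsing 'guraoi' greedily, digraphs first:
  'g' -> consonant phoneme (phonemes so far: 1)
  'u' -> vowel phoneme (phonemes so far: 2)
  'r' -> consonant phoneme (phonemes so far: 3)
  'a' -> vowel phoneme (phonemes so far: 4)
  'o' -> vowel phoneme (phonemes so far: 5)
  'i' -> vowel phoneme (phonemes so far: 6)
Total phonemes: 6

6


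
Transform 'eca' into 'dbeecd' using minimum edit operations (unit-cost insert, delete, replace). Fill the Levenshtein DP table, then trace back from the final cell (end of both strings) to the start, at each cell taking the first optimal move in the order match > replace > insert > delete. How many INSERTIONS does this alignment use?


Edit distance = 4. Backtracking from cell (3, 6) with preference match > replace > insert > delete,
then listing the resulting alignment 'eca' -> 'dbeecd' left to right:
  Step 1: insert 'd' [insertion #1]
  Step 2: insert 'b' [insertion #2]
  Step 3: insert 'e' [insertion #3]
  Step 4: keep 'e'
  Step 5: keep 'c'
  Step 6: replace a->d
Total insertions: 3

3


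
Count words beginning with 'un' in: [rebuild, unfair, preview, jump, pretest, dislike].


Checking each word for prefix 'un':
  'rebuild' -> no (count: 0)
  'unfair' -> YES, starts with 'un' (count: 1)
  'preview' -> no (count: 1)
  'jump' -> no (count: 1)
  'pretest' -> no (count: 1)
  'dislike' -> no (count: 1)
Total with prefix 'un': 1

1


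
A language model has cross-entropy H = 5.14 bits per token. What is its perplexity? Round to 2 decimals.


Perplexity formula: PP = 2^H
H = 5.14
PP = 2^5.14
Decompose: 2^5.14 = 2^5 * 2^0.14
2^5 = 32, 2^0.14 ~ 1.1019051
PP ~ 32 * 1.1019051 = 35.2609632
Rounded to 2 decimals: 35.26

35.26


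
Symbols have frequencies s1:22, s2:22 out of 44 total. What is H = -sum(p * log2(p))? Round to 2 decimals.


Computing entropy H = -sum(p_i * log2(p_i)):
  s1: p = 22/44 = 0.5000, -p*log2(p) = 0.5000
  s2: p = 22/44 = 0.5000, -p*log2(p) = 0.5000
H = sum of terms = 1.0000
Rounded to 2 decimals: 1.00

1.00


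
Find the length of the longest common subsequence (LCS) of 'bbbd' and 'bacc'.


DP table for LCS of 'bbbd' and 'bacc':
       b  a  c  c
    0  0  0  0  0
  b 0  1  1  1  1
  b 0  1  1  1  1
  b 0  1  1  1  1
  d 0  1  1  1  1
LCS: 'b'
LCS length = 1

1


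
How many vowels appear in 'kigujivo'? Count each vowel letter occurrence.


Scanning each character of 'kigujivo':
  Position 1: 'k' -> consonant (running count: 0)
  Position 2: 'i' -> vowel (running count: 1)
  Position 3: 'g' -> consonant (running count: 1)
  Position 4: 'u' -> vowel (running count: 2)
  Position 5: 'j' -> consonant (running count: 2)
  Position 6: 'i' -> vowel (running count: 3)
  Position 7: 'v' -> consonant (running count: 3)
  Position 8: 'o' -> vowel (running count: 4)
Total vowels: 4

4


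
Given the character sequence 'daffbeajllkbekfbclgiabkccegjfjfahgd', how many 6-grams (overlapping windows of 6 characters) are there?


String 'daffbeajllkbekfbclgiabkccegjfjfahgd' has length L = 35.
Number of overlapping n-grams = L - n + 1
Substituting: 35 - 6 + 1 = 30

30


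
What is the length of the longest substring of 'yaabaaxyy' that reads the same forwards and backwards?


Scanning 'yaabaaxyy' for palindromic substrings.
Substring at positions 1-5: 'aabaa'.
Check: reverse('aabaa') = 'aabaa' -> palindrome confirmed.
Neighbouring characters ('y' / 'x') break symmetry, so it cannot extend further.
No longer palindromic substring exists; longest length = 5

5


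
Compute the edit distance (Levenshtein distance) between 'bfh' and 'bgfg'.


Building DP table for s1='bfh' (len 3) and s2='bgfg' (len 4):
       b  g  f  g
    0  1  2  3  4
  b 1  0  1  2  3
  f 2  1  1  1  2
  h 3  2  2  2  2
Edit distance = dp[3][4] = 2

2


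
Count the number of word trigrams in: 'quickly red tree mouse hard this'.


Word trigrams from [6] words:
  Trigram 1: (quickly red tree)
  Trigram 2: (red tree mouse)
  Trigram 3: (tree mouse hard)
  Trigram 4: (mouse hard this)
Total word trigrams: 6 - 2 = 4

4


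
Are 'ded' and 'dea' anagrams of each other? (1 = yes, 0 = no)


Sort characters of 'ded': 'dde'
Sort characters of 'dea': 'ade'
Sorted forms differ -> they are NOT anagrams
Result: 0

0


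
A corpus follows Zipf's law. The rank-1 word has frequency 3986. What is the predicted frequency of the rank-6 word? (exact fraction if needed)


Zipf's law: freq(rank) = f1 / rank
f1 = 3986, rank = 6
freq = 3986 / 6
GCD(3986, 6) = 2
Simplified: 1993/3

1993/3


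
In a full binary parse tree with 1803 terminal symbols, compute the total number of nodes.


Leaf nodes (terminals): 1803
Internal nodes = n - 1 = 1803 - 1 = 1802
Total = leaves + internal = 1803 + 1802 = 3605

3605


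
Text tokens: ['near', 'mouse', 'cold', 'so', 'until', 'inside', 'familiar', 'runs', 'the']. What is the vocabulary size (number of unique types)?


Listing all tokens and tracking unique types:
  Token 1: 'near' -> NEW (unique so far: 1)
  Token 2: 'mouse' -> NEW (unique so far: 2)
  Token 3: 'cold' -> NEW (unique so far: 3)
  Token 4: 'so' -> NEW (unique so far: 4)
  Token 5: 'until' -> NEW (unique so far: 5)
  Token 6: 'inside' -> NEW (unique so far: 6)
  Token 7: 'familiar' -> NEW (unique so far: 7)
  Token 8: 'runs' -> NEW (unique so far: 8)
  Token 9: 'the' -> NEW (unique so far: 9)
Unique types: ('cold', 'familiar', 'inside', 'mouse', 'near', 'runs', 'so', 'the', 'until')
Vocabulary size: 9

9


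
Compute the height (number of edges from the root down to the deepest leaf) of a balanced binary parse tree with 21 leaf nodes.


In a balanced binary tree with n leaves the deepest leaf is ceil(log2(n)) edges below the root.
log2(21) = 4.3923
ceil(4.3923) = 5
height (edges) = 5

5


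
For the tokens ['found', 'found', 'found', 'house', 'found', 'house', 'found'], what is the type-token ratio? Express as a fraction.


Tokens: 7
Unique types: ('found', 'house') = 2
TTR = 2/7
Already in lowest terms.

2/7


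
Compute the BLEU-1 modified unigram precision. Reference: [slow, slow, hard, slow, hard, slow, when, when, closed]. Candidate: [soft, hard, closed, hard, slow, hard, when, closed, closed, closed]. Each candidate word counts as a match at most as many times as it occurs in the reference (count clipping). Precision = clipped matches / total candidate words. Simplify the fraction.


Reference word counts: {'closed': 1, 'hard': 2, 'slow': 4, 'when': 2}
Checking each candidate word (with clipping):
  'soft' -> not in reference -> no match (matches: 0)
  'hard' -> in reference (ref count 2, used 1/2) -> match (matches: 1)
  'closed' -> in reference (ref count 1, used 1/1) -> match (matches: 2)
  'hard' -> in reference (ref count 2, used 2/2) -> match (matches: 3)
  'slow' -> in reference (ref count 4, used 1/4) -> match (matches: 4)
  'hard' -> ref count 2 already used up (2/2) -> clipped, no match (matches: 4)
  'when' -> in reference (ref count 2, used 1/2) -> match (matches: 5)
  'closed' -> ref count 1 already used up (1/1) -> clipped, no match (matches: 5)
  'closed' -> ref count 1 already used up (1/1) -> clipped, no match (matches: 5)
  'closed' -> ref count 1 already used up (1/1) -> clipped, no match (matches: 5)
Clipped matches: 5, Candidate length: 10
Precision = 5/10 = 1/2

1/2


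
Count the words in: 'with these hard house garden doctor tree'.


Counting words by splitting on spaces:
  Word 1: 'with'
  Word 2: 'these'
  Word 3: 'hard'
  Word 4: 'house'
  Word 5: 'garden'
  Word 6: 'doctor'
  Word 7: 'tree'
Total words: 7

7


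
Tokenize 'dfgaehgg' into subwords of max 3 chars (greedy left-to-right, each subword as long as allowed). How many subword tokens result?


'dfgaehgg' has 8 characters.
Chunking with max size 3:
  Chunk 1: 'dfg' (positions 0-2)
  Chunk 2: 'aeh' (positions 3-5)
  Chunk 3: 'gg' (positions 6-7)
Total chunks: ceil(8 / 3) = 3

3


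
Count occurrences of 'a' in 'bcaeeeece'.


Scanning 'bcaeeeece' for 'a':
  Position 2: 'a' -> MATCH (count: 1)
Total occurrences of 'a': 1

1


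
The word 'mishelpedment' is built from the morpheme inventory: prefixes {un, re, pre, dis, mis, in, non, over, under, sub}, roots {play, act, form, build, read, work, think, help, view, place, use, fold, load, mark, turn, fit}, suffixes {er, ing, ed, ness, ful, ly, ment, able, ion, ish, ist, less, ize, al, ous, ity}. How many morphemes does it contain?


Segmenting 'mishelpedment' against the inventory:
  'mis' -> prefix (morpheme 1)
  'help' -> root (morpheme 2)
  'ed' -> suffix (morpheme 3)
  'ment' -> suffix (morpheme 4)
Total morphemes: 4

4


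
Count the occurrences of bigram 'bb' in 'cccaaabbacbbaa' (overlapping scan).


Scanning 'cccaaabbacbbaa' for bigram 'bb':
  Position 0: 'cc' -> no
  Position 1: 'cc' -> no
  Position 2: 'ca' -> no
  Position 3: 'aa' -> no
  Position 4: 'aa' -> no
  Position 5: 'ab' -> no
  Position 6: 'bb' -> MATCH
  Position 7: 'ba' -> no
  Position 8: 'ac' -> no
  Position 9: 'cb' -> no
  Position 10: 'bb' -> MATCH
  Position 11: 'ba' -> no
  Position 12: 'aa' -> no
Total matches: 2

2


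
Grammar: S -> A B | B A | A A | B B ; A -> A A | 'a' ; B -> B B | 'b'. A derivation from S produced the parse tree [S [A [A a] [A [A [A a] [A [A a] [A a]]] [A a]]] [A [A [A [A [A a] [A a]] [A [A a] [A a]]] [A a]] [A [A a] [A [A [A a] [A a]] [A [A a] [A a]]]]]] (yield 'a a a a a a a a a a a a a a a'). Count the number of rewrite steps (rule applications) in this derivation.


Every bracketed nonterminal node [X ...] in the tree is produced by exactly one rule application.
Reading the tree off as a leftmost derivation:
  Step 1: S  =>  A A   (applied S -> A A)
  Step 2: A A  =>  A A A   (applied A -> A A)
  Step 3: A A A  =>  a A A   (applied A -> a)
  Step 4: a A A  =>  a A A A   (applied A -> A A)
  Step 5: a A A A  =>  a A A A A   (applied A -> A A)
  Step 6: a A A A A  =>  a a A A A   (applied A -> a)
  Step 7: a a A A A  =>  a a A A A A   (applied A -> A A)
  Step 8: a a A A A A  =>  a a a A A A   (applied A -> a)
  Step 9: a a a A A A  =>  a a a a A A   (applied A -> a)
  Step 10: a a a a A A  =>  a a a a a A   (applied A -> a)
  Step 11: a a a a a A  =>  a a a a a A A   (applied A -> A A)
  Step 12: a a a a a A A  =>  a a a a a A A A   (applied A -> A A)
  Step 13: a a a a a A A A  =>  a a a a a A A A A   (applied A -> A A)
  Step 14: a a a a a A A A A  =>  a a a a a A A A A A   (applied A -> A A)
  Step 15: a a a a a A A A A A  =>  a a a a a a A A A A   (applied A -> a)
  Step 16: a a a a a a A A A A  =>  a a a a a a a A A A   (applied A -> a)
  Step 17: a a a a a a a A A A  =>  a a a a a a a A A A A   (applied A -> A A)
  Step 18: a a a a a a a A A A A  =>  a a a a a a a a A A A   (applied A -> a)
  Step 19: a a a a a a a a A A A  =>  a a a a a a a a a A A   (applied A -> a)
  Step 20: a a a a a a a a a A A  =>  a a a a a a a a a a A   (applied A -> a)
  Step 21: a a a a a a a a a a A  =>  a a a a a a a a a a A A   (applied A -> A A)
  Step 22: a a a a a a a a a a A A  =>  a a a a a a a a a a a A   (applied A -> a)
  Step 23: a a a a a a a a a a a A  =>  a a a a a a a a a a a A A   (applied A -> A A)
  Step 24: a a a a a a a a a a a A A  =>  a a a a a a a a a a a A A A   (applied A -> A A)
  Step 25: a a a a a a a a a a a A A A  =>  a a a a a a a a a a a a A A   (applied A -> a)
  Step 26: a a a a a a a a a a a a A A  =>  a a a a a a a a a a a a a A   (applied A -> a)
  Step 27: a a a a a a a a a a a a a A  =>  a a a a a a a a a a a a a A A   (applied A -> A A)
  Step 28: a a a a a a a a a a a a a A A  =>  a a a a a a a a a a a a a a A   (applied A -> a)
  Step 29: a a a a a a a a a a a a a a A  =>  a a a a a a a a a a a a a a a   (applied A -> a)
Final yield: a a a a a a a a a a a a a a a
Total rewrite steps: 29

29


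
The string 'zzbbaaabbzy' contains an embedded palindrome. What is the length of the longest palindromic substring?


Scanning 'zzbbaaabbzy' for palindromic substrings.
Substring at positions 1-9: 'zbbaaabbz'.
Check: reverse('zbbaaabbz') = 'zbbaaabbz' -> palindrome confirmed.
Neighbouring characters ('z' / 'y') break symmetry, so it cannot extend further.
No longer palindromic substring exists; longest length = 9

9


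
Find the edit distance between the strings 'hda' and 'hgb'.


Building DP table for s1='hda' (len 3) and s2='hgb' (len 3):
       h  g  b
    0  1  2  3
  h 1  0  1  2
  d 2  1  1  2
  a 3  2  2  2
Edit distance = dp[3][3] = 2

2


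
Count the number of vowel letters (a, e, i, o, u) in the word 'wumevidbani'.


Scanning each character of 'wumevidbani':
  Position 1: 'w' -> consonant (running count: 0)
  Position 2: 'u' -> vowel (running count: 1)
  Position 3: 'm' -> consonant (running count: 1)
  Position 4: 'e' -> vowel (running count: 2)
  Position 5: 'v' -> consonant (running count: 2)
  Position 6: 'i' -> vowel (running count: 3)
  Position 7: 'd' -> consonant (running count: 3)
  Position 8: 'b' -> consonant (running count: 3)
  Position 9: 'a' -> vowel (running count: 4)
  Position 10: 'n' -> consonant (running count: 4)
  Position 11: 'i' -> vowel (running count: 5)
Total vowels: 5

5


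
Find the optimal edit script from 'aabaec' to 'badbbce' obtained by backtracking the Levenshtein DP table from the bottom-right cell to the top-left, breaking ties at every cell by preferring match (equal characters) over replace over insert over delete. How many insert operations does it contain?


Edit distance = 5. Backtracking from cell (6, 7) with preference match > replace > insert > delete,
then listing the resulting alignment 'aabaec' -> 'badbbce' left to right:
  Step 1: insert 'b' [insertion #1]
  Step 2: keep 'a'
  Step 3: replace a->d
  Step 4: keep 'b'
  Step 5: replace a->b
  Step 6: replace e->c
  Step 7: replace c->e
Total insertions: 1

1


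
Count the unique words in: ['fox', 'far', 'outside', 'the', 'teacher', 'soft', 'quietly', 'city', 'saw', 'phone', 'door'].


Listing all tokens and tracking unique types:
  Token 1: 'fox' -> NEW (unique so far: 1)
  Token 2: 'far' -> NEW (unique so far: 2)
  Token 3: 'outside' -> NEW (unique so far: 3)
  Token 4: 'the' -> NEW (unique so far: 4)
  Token 5: 'teacher' -> NEW (unique so far: 5)
  Token 6: 'soft' -> NEW (unique so far: 6)
  Token 7: 'quietly' -> NEW (unique so far: 7)
  Token 8: 'city' -> NEW (unique so far: 8)
  Token 9: 'saw' -> NEW (unique so far: 9)
  Token 10: 'phone' -> NEW (unique so far: 10)
  Token 11: 'door' -> NEW (unique so far: 11)
Unique types: ('city', 'door', 'far', 'fox', 'outside', 'phone', 'quietly', 'saw', 'soft', 'teacher', 'the')
Vocabulary size: 11

11


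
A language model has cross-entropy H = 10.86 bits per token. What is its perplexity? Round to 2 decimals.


Perplexity formula: PP = 2^H
H = 10.86
PP = 2^10.86
Decompose: 2^10.86 = 2^10 * 2^0.86
2^10 = 1024, 2^0.86 ~ 1.8150383
PP ~ 1024 * 1.8150383 = 1858.5992192
Rounded to 2 decimals: 1858.60

1858.60


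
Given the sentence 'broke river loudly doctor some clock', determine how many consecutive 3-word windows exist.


Word trigrams from [6] words:
  Trigram 1: (broke river loudly)
  Trigram 2: (river loudly doctor)
  Trigram 3: (loudly doctor some)
  Trigram 4: (doctor some clock)
Total word trigrams: 6 - 2 = 4

4


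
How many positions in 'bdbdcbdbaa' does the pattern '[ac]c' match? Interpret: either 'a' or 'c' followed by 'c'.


Pattern: [ac]c means either 'a' or 'c' followed by 'c'.
Scanning 'bdbdcbdbaa' position-by-position:
  Pos 0: window 'bd' -> no
  Pos 1: window 'db' -> no
  Pos 2: window 'bd' -> no
  Pos 3: window 'dc' -> no
  Pos 4: window 'cb' -> no
  Pos 5: window 'bd' -> no
  Pos 6: window 'db' -> no
  Pos 7: window 'ba' -> no
  Pos 8: window 'aa' -> no
  Pos 9: window 'a' -> no
Total matches: 0

0


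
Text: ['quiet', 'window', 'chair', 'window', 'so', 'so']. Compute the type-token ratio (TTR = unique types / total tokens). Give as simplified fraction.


Tokens: 6
Unique types: ('chair', 'quiet', 'so', 'window') = 4
TTR = 4/6
Simplify: divide both by 2 -> 2/3
TTR = 2/3

2/3


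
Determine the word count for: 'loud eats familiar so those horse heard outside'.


Counting words by splitting on spaces:
  Word 1: 'loud'
  Word 2: 'eats'
  Word 3: 'familiar'
  Word 4: 'so'
  Word 5: 'those'
  Word 6: 'horse'
  Word 7: 'heard'
  Word 8: 'outside'
Total words: 8

8


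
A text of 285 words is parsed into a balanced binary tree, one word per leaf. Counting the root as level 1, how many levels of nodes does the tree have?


In a balanced binary tree with n leaves the deepest leaf is ceil(log2(n)) edges below the root,
so counting node levels inclusive of root and leaves gives ceil(log2(n)) + 1 levels.
log2(285) = 8.1548
ceil(8.1548) = 9
levels = 9 + 1 = 10

10


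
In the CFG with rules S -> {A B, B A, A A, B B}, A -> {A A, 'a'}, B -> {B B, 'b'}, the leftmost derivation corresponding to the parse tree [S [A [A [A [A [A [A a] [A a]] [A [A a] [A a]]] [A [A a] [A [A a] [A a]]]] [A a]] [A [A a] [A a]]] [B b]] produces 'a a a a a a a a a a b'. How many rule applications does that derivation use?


Every bracketed nonterminal node [X ...] in the tree is produced by exactly one rule application.
Reading the tree off as a leftmost derivation:
  Step 1: S  =>  A B   (applied S -> A B)
  Step 2: A B  =>  A A B   (applied A -> A A)
  Step 3: A A B  =>  A A A B   (applied A -> A A)
  Step 4: A A A B  =>  A A A A B   (applied A -> A A)
  Step 5: A A A A B  =>  A A A A A B   (applied A -> A A)
  Step 6: A A A A A B  =>  A A A A A A B   (applied A -> A A)
  Step 7: A A A A A A B  =>  a A A A A A B   (applied A -> a)
  Step 8: a A A A A A B  =>  a a A A A A B   (applied A -> a)
  Step 9: a a A A A A B  =>  a a A A A A A B   (applied A -> A A)
  Step 10: a a A A A A A B  =>  a a a A A A A B   (applied A -> a)
  Step 11: a a a A A A A B  =>  a a a a A A A B   (applied A -> a)
  Step 12: a a a a A A A B  =>  a a a a A A A A B   (applied A -> A A)
  Step 13: a a a a A A A A B  =>  a a a a a A A A B   (applied A -> a)
  Step 14: a a a a a A A A B  =>  a a a a a A A A A B   (applied A -> A A)
  Step 15: a a a a a A A A A B  =>  a a a a a a A A A B   (applied A -> a)
  Step 16: a a a a a a A A A B  =>  a a a a a a a A A B   (applied A -> a)
  Step 17: a a a a a a a A A B  =>  a a a a a a a a A B   (applied A -> a)
  Step 18: a a a a a a a a A B  =>  a a a a a a a a A A B   (applied A -> A A)
  Step 19: a a a a a a a a A A B  =>  a a a a a a a a a A B   (applied A -> a)
  Step 20: a a a a a a a a a A B  =>  a a a a a a a a a a B   (applied A -> a)
  Step 21: a a a a a a a a a a B  =>  a a a a a a a a a a b   (applied B -> b)
Final yield: a a a a a a a a a a b
Total rewrite steps: 21

21


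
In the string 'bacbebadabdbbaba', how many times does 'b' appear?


Scanning 'bacbebadabdbbaba' for 'b':
  Position 0: 'b' -> MATCH (count: 1)
  Position 3: 'b' -> MATCH (count: 2)
  Position 5: 'b' -> MATCH (count: 3)
  Position 9: 'b' -> MATCH (count: 4)
  Position 11: 'b' -> MATCH (count: 5)
  Position 12: 'b' -> MATCH (count: 6)
  Position 14: 'b' -> MATCH (count: 7)
Total occurrences of 'b': 7

7


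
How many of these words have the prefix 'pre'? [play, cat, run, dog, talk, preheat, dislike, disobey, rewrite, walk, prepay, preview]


Checking each word for prefix 'pre':
  'play' -> no (count: 0)
  'cat' -> no (count: 0)
  'run' -> no (count: 0)
  'dog' -> no (count: 0)
  'talk' -> no (count: 0)
  'preheat' -> YES, starts with 'pre' (count: 1)
  'dislike' -> no (count: 1)
  'disobey' -> no (count: 1)
  'rewrite' -> no (count: 1)
  'walk' -> no (count: 1)
  'prepay' -> YES, starts with 'pre' (count: 2)
  'preview' -> YES, starts with 'pre' (count: 3)
Total with prefix 'pre': 3

3


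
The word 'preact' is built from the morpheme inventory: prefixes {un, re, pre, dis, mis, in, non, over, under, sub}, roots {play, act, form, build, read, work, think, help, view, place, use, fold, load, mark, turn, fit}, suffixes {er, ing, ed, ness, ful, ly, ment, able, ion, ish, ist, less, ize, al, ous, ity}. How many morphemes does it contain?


Segmenting 'preact' against the inventory:
  'pre' -> prefix (morpheme 1)
  'act' -> root (morpheme 2)
Total morphemes: 2

2


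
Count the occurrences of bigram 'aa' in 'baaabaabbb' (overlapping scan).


Scanning 'baaabaabbb' for bigram 'aa':
  Position 0: 'ba' -> no
  Position 1: 'aa' -> MATCH
  Position 2: 'aa' -> MATCH
  Position 3: 'ab' -> no
  Position 4: 'ba' -> no
  Position 5: 'aa' -> MATCH
  Position 6: 'ab' -> no
  Position 7: 'bb' -> no
  Position 8: 'bb' -> no
Total matches: 3

3


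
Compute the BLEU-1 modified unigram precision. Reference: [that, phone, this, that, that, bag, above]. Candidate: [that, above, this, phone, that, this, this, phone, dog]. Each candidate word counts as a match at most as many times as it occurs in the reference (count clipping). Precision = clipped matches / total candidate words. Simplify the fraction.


Reference word counts: {'above': 1, 'bag': 1, 'phone': 1, 'that': 3, 'this': 1}
Checking each candidate word (with clipping):
  'that' -> in reference (ref count 3, used 1/3) -> match (matches: 1)
  'above' -> in reference (ref count 1, used 1/1) -> match (matches: 2)
  'this' -> in reference (ref count 1, used 1/1) -> match (matches: 3)
  'phone' -> in reference (ref count 1, used 1/1) -> match (matches: 4)
  'that' -> in reference (ref count 3, used 2/3) -> match (matches: 5)
  'this' -> ref count 1 already used up (1/1) -> clipped, no match (matches: 5)
  'this' -> ref count 1 already used up (1/1) -> clipped, no match (matches: 5)
  'phone' -> ref count 1 already used up (1/1) -> clipped, no match (matches: 5)
  'dog' -> not in reference -> no match (matches: 5)
Clipped matches: 5, Candidate length: 9
Precision = 5/9

5/9


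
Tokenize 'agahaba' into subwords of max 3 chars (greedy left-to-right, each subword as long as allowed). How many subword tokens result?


'agahaba' has 7 characters.
Chunking with max size 3:
  Chunk 1: 'aga' (positions 0-2)
  Chunk 2: 'hab' (positions 3-5)
  Chunk 3: 'a' (positions 6-6)
Total chunks: ceil(7 / 3) = 3

3


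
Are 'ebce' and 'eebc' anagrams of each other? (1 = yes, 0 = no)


Sort characters of 'ebce': 'bcee'
Sort characters of 'eebc': 'bcee'
Sorted forms match -> they ARE anagrams
Result: 1

1


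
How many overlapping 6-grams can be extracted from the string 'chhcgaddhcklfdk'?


String 'chhcgaddhcklfdk' has length L = 15.
Number of overlapping n-grams = L - n + 1
Substituting: 15 - 6 + 1 = 10

10


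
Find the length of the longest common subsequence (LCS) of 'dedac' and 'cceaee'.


DP table for LCS of 'dedac' and 'cceaee':
       c  c  e  a  e  e
    0  0  0  0  0  0  0
  d 0  0  0  0  0  0  0
  e 0  0  0  1  1  1  1
  d 0  0  0  1  1  1  1
  a 0  0  0  1  2  2  2
  c 0  1  1  1  2  2  2
LCS: 'ea'
LCS length = 2

2


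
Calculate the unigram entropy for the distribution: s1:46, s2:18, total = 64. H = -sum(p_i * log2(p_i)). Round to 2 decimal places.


Computing entropy H = -sum(p_i * log2(p_i)):
  s1: p = 46/64 = 0.7188, -p*log2(p) = 0.3424
  s2: p = 18/64 = 0.2812, -p*log2(p) = 0.5147
H = sum of terms = 0.8571
Rounded to 2 decimals: 0.86

0.86


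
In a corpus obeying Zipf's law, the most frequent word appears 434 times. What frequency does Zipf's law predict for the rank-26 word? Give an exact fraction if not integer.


Zipf's law: freq(rank) = f1 / rank
f1 = 434, rank = 26
freq = 434 / 26
GCD(434, 26) = 2
Simplified: 217/13

217/13


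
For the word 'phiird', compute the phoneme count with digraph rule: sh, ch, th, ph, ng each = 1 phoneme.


Parsing 'phiird' greedily, digraphs first:
  'ph' -> digraph (1 consonant phoneme) (phonemes so far: 1)
  'i' -> vowel phoneme (phonemes so far: 2)
  'i' -> vowel phoneme (phonemes so far: 3)
  'r' -> consonant phoneme (phonemes so far: 4)
  'd' -> consonant phoneme (phonemes so far: 5)
Total phonemes: 5

5


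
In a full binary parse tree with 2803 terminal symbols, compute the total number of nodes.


Leaf nodes (terminals): 2803
Internal nodes = n - 1 = 2803 - 1 = 2802
Total = leaves + internal = 2803 + 2802 = 5605

5605


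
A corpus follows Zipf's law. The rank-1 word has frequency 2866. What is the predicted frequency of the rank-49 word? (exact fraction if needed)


Zipf's law: freq(rank) = f1 / rank
f1 = 2866, rank = 49
freq = 2866 / 49
GCD(2866, 49) = 1
Simplified: 2866/49

2866/49


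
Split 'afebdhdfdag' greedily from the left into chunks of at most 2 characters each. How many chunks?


'afebdhdfdag' has 11 characters.
Chunking with max size 2:
  Chunk 1: 'af' (positions 0-1)
  Chunk 2: 'eb' (positions 2-3)
  Chunk 3: 'dh' (positions 4-5)
  Chunk 4: 'df' (positions 6-7)
  Chunk 5: 'da' (positions 8-9)
  Chunk 6: 'g' (positions 10-10)
Total chunks: ceil(11 / 2) = 6

6


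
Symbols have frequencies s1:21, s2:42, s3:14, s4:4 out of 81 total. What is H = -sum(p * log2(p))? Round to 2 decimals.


Computing entropy H = -sum(p_i * log2(p_i)):
  s1: p = 21/81 = 0.2593, -p*log2(p) = 0.5049
  s2: p = 42/81 = 0.5185, -p*log2(p) = 0.4913
  s3: p = 14/81 = 0.1728, -p*log2(p) = 0.4377
  s4: p = 4/81 = 0.0494, -p*log2(p) = 0.2143
H = sum of terms = 1.6482
Rounded to 2 decimals: 1.65

1.65


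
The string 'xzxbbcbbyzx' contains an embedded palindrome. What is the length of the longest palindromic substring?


Scanning 'xzxbbcbbyzx' for palindromic substrings.
Substring at positions 3-7: 'bbcbb'.
Check: reverse('bbcbb') = 'bbcbb' -> palindrome confirmed.
Neighbouring characters ('x' / 'y') break symmetry, so it cannot extend further.
No longer palindromic substring exists; longest length = 5

5


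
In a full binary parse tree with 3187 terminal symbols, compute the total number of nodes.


Leaf nodes (terminals): 3187
Internal nodes = n - 1 = 3187 - 1 = 3186
Total = leaves + internal = 3187 + 3186 = 6373

6373


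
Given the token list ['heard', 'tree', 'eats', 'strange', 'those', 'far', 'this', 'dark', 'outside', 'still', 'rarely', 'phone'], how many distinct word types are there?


Listing all tokens and tracking unique types:
  Token 1: 'heard' -> NEW (unique so far: 1)
  Token 2: 'tree' -> NEW (unique so far: 2)
  Token 3: 'eats' -> NEW (unique so far: 3)
  Token 4: 'strange' -> NEW (unique so far: 4)
  Token 5: 'those' -> NEW (unique so far: 5)
  Token 6: 'far' -> NEW (unique so far: 6)
  Token 7: 'this' -> NEW (unique so far: 7)
  Token 8: 'dark' -> NEW (unique so far: 8)
  Token 9: 'outside' -> NEW (unique so far: 9)
  Token 10: 'still' -> NEW (unique so far: 10)
  Token 11: 'rarely' -> NEW (unique so far: 11)
  Token 12: 'phone' -> NEW (unique so far: 12)
Unique types: ('dark', 'eats', 'far', 'heard', 'outside', 'phone', 'rarely', 'still', 'strange', 'this', 'those', 'tree')
Vocabulary size: 12

12


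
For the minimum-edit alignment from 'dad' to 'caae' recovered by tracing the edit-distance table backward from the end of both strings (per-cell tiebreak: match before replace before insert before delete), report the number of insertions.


Edit distance = 3. Backtracking from cell (3, 4) with preference match > replace > insert > delete,
then listing the resulting alignment 'dad' -> 'caae' left to right:
  Step 1: insert 'c' [insertion #1]
  Step 2: replace d->a
  Step 3: keep 'a'
  Step 4: replace d->e
Total insertions: 1

1


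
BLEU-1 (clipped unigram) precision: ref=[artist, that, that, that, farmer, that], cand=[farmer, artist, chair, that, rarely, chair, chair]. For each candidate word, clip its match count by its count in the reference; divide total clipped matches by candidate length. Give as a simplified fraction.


Reference word counts: {'artist': 1, 'farmer': 1, 'that': 4}
Checking each candidate word (with clipping):
  'farmer' -> in reference (ref count 1, used 1/1) -> match (matches: 1)
  'artist' -> in reference (ref count 1, used 1/1) -> match (matches: 2)
  'chair' -> not in reference -> no match (matches: 2)
  'that' -> in reference (ref count 4, used 1/4) -> match (matches: 3)
  'rarely' -> not in reference -> no match (matches: 3)
  'chair' -> not in reference -> no match (matches: 3)
  'chair' -> not in reference -> no match (matches: 3)
Clipped matches: 3, Candidate length: 7
Precision = 3/7

3/7


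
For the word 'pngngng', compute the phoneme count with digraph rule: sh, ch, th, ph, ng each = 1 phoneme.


Parsing 'pngngng' greedily, digraphs first:
  'p' -> consonant phoneme (phonemes so far: 1)
  'ng' -> digraph (1 consonant phoneme) (phonemes so far: 2)
  'ng' -> digraph (1 consonant phoneme) (phonemes so far: 3)
  'ng' -> digraph (1 consonant phoneme) (phonemes so far: 4)
Total phonemes: 4

4


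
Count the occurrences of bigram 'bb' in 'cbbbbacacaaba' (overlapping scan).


Scanning 'cbbbbacacaaba' for bigram 'bb':
  Position 0: 'cb' -> no
  Position 1: 'bb' -> MATCH
  Position 2: 'bb' -> MATCH
  Position 3: 'bb' -> MATCH
  Position 4: 'ba' -> no
  Position 5: 'ac' -> no
  Position 6: 'ca' -> no
  Position 7: 'ac' -> no
  Position 8: 'ca' -> no
  Position 9: 'aa' -> no
  Position 10: 'ab' -> no
  Position 11: 'ba' -> no
Total matches: 3

3


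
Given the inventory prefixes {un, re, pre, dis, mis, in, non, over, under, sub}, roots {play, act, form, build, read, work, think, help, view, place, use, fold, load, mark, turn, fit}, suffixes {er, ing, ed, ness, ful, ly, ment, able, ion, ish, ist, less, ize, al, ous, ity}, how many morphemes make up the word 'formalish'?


Segmenting 'formalish' against the inventory:
  'form' -> root (morpheme 1)
  'al' -> suffix (morpheme 2)
  'ish' -> suffix (morpheme 3)
Total morphemes: 3

3


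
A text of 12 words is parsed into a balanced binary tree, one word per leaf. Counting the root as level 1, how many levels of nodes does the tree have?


In a balanced binary tree with n leaves the deepest leaf is ceil(log2(n)) edges below the root,
so counting node levels inclusive of root and leaves gives ceil(log2(n)) + 1 levels.
log2(12) = 3.5850
ceil(3.5850) = 4
levels = 4 + 1 = 5

5


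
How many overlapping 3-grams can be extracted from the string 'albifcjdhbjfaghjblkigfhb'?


String 'albifcjdhbjfaghjblkigfhb' has length L = 24.
Number of overlapping n-grams = L - n + 1
Substituting: 24 - 3 + 1 = 22

22


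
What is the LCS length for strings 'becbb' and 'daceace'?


DP table for LCS of 'becbb' and 'daceace':
       d  a  c  e  a  c  e
    0  0  0  0  0  0  0  0
  b 0  0  0  0  0  0  0  0
  e 0  0  0  0  1  1  1  1
  c 0  0  0  1  1  1  2  2
  b 0  0  0  1  1  1  2  2
  b 0  0  0  1  1  1  2  2
LCS: 'ec'
LCS length = 2

2


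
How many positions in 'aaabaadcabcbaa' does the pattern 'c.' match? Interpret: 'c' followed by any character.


Pattern: c. means 'c' followed by any character.
Scanning 'aaabaadcabcbaa' position-by-position:
  Pos 0: window 'aa' -> no
  Pos 1: window 'aa' -> no
  Pos 2: window 'ab' -> no
  Pos 3: window 'ba' -> no
  Pos 4: window 'aa' -> no
  Pos 5: window 'ad' -> no
  Pos 6: window 'dc' -> no
  Pos 7: window 'ca' -> MATCH
  Pos 8: window 'ab' -> no
  Pos 9: window 'bc' -> no
  Pos 10: window 'cb' -> MATCH
  Pos 11: window 'ba' -> no
  Pos 12: window 'aa' -> no
  Pos 13: window 'a' -> no
Total matches: 2

2


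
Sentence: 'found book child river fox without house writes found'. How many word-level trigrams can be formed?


Word trigrams from [9] words:
  Trigram 1: (found book child)
  Trigram 2: (book child river)
  Trigram 3: (child river fox)
  Trigram 4: (river fox without)
  Trigram 5: (fox without house)
  Trigram 6: (without house writes)
  Trigram 7: (house writes found)
Total word trigrams: 9 - 2 = 7

7


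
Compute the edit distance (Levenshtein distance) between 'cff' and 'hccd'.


Building DP table for s1='cff' (len 3) and s2='hccd' (len 4):
       h  c  c  d
    0  1  2  3  4
  c 1  1  1  2  3
  f 2  2  2  2  3
  f 3  3  3  3  3
Edit distance = dp[3][4] = 3

3


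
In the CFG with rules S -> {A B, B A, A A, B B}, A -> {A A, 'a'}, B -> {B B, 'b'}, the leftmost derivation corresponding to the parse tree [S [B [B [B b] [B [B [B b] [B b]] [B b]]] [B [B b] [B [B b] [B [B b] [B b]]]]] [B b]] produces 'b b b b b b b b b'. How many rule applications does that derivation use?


Every bracketed nonterminal node [X ...] in the tree is produced by exactly one rule application.
Reading the tree off as a leftmost derivation:
  Step 1: S  =>  B B   (applied S -> B B)
  Step 2: B B  =>  B B B   (applied B -> B B)
  Step 3: B B B  =>  B B B B   (applied B -> B B)
  Step 4: B B B B  =>  b B B B   (applied B -> b)
  Step 5: b B B B  =>  b B B B B   (applied B -> B B)
  Step 6: b B B B B  =>  b B B B B B   (applied B -> B B)
  Step 7: b B B B B B  =>  b b B B B B   (applied B -> b)
  Step 8: b b B B B B  =>  b b b B B B   (applied B -> b)
  Step 9: b b b B B B  =>  b b b b B B   (applied B -> b)
  Step 10: b b b b B B  =>  b b b b B B B   (applied B -> B B)
  Step 11: b b b b B B B  =>  b b b b b B B   (applied B -> b)
  Step 12: b b b b b B B  =>  b b b b b B B B   (applied B -> B B)
  Step 13: b b b b b B B B  =>  b b b b b b B B   (applied B -> b)
  Step 14: b b b b b b B B  =>  b b b b b b B B B   (applied B -> B B)
  Step 15: b b b b b b B B B  =>  b b b b b b b B B   (applied B -> b)
  Step 16: b b b b b b b B B  =>  b b b b b b b b B   (applied B -> b)
  Step 17: b b b b b b b b B  =>  b b b b b b b b b   (applied B -> b)
Final yield: b b b b b b b b b
Total rewrite steps: 17

17


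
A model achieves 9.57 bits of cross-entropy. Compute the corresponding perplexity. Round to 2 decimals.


Perplexity formula: PP = 2^H
H = 9.57
PP = 2^9.57
Decompose: 2^9.57 = 2^9 * 2^0.57
2^9 = 512, 2^0.57 ~ 1.4845236
PP ~ 512 * 1.4845236 = 760.0760832
Rounded to 2 decimals: 760.08

760.08


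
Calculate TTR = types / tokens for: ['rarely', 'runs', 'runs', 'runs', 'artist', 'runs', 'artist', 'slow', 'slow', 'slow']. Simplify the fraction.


Tokens: 10
Unique types: ('artist', 'rarely', 'runs', 'slow') = 4
TTR = 4/10
Simplify: divide both by 2 -> 2/5
TTR = 2/5

2/5


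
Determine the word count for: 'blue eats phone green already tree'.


Counting words by splitting on spaces:
  Word 1: 'blue'
  Word 2: 'eats'
  Word 3: 'phone'
  Word 4: 'green'
  Word 5: 'already'
  Word 6: 'tree'
Total words: 6

6


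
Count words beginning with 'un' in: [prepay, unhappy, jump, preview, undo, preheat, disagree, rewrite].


Checking each word for prefix 'un':
  'prepay' -> no (count: 0)
  'unhappy' -> YES, starts with 'un' (count: 1)
  'jump' -> no (count: 1)
  'preview' -> no (count: 1)
  'undo' -> YES, starts with 'un' (count: 2)
  'preheat' -> no (count: 2)
  'disagree' -> no (count: 2)
  'rewrite' -> no (count: 2)
Total with prefix 'un': 2

2
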